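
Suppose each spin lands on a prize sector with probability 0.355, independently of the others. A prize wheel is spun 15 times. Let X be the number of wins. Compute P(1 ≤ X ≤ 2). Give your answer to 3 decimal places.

0.056

X ~ Binomial(15, 0.355); P(1 ≤ X ≤ 2) = Σ C(15,k) p^k (1−p)^(15−k) over k:
  k=1: C(15,1)·0.355^1·0.645^14 = 0.01149
  k=2: C(15,2)·0.355^2·0.645^13 = 0.04425
Total = 0.05574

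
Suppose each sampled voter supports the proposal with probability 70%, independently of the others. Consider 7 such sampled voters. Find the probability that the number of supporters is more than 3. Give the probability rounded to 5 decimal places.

X ~ Binomial(7, 0.70); P(X ≥ 4) = Σ C(7,k) p^k (1−p)^(7−k) over k:
  k=4: C(7,4)·0.70^4·0.30^3 = 0.2268945
  k=5: C(7,5)·0.70^5·0.30^2 = 0.3176523
  k=6: C(7,6)·0.70^6·0.30^1 = 0.2470629
  k=7: C(7,7)·0.70^7·0.30^0 = 0.0823543
Total = 0.8739640

0.87396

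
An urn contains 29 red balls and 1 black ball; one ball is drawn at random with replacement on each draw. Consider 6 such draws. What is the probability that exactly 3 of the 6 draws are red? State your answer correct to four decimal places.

X ~ Binomial(n=6, p=0.966667).
P(X=3) = C(6,3) · p^3 · (1−p)^3
= 20 · 0.9033 · 3.7037e-05 = 0.000669

0.0007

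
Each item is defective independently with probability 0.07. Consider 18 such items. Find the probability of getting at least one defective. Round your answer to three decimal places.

0.729

P(at least one) = 1 − P(none) = 1 − (1 − 0.07)^18
= 1 − 0.27083 = 0.72917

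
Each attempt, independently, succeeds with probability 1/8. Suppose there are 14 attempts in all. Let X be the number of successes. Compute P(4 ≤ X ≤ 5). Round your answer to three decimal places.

0.083

X ~ Binomial(14, 0.125); P(4 ≤ X ≤ 5) = Σ C(14,k) p^k (1−p)^(14−k) over k:
  k=4: C(14,4)·0.125^4·0.875^10 = 0.06429
  k=5: C(14,5)·0.125^5·0.875^9 = 0.01837
Total = 0.08266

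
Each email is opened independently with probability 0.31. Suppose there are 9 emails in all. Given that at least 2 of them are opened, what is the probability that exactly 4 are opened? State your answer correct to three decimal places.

X ~ Binomial(9, 0.31). Want P(X=4 | X≥2) = P(X=4) / P(X≥2).
P(X=4) = C(9,4)·0.31^4·0.69^5 = 0.18200
P(X≥2) = 1 − 0.03545 − 0.14335 = 0.82120
Ratio = 0.18200 / 0.82120 = 0.22162

0.222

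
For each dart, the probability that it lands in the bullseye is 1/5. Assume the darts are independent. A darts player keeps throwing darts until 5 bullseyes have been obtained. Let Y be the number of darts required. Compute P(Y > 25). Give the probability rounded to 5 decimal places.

0.42067

Needing more than 25 darts ⇔ fewer than 5 successes in the first 25. With X ~ Binomial(25, 0.20), P(Y > 25) = P(X ≤ 4).
  k=0: C(25,0)·0.20^0·0.80^25 = 0.0037779
  k=1: C(25,1)·0.20^1·0.80^24 = 0.0236118
  k=2: C(25,2)·0.20^2·0.80^23 = 0.0708355
  k=3: C(25,3)·0.20^3·0.80^22 = 0.1357680
  k=4: C(25,4)·0.20^4·0.80^21 = 0.1866811
P(X ≤ 4) = 0.4206743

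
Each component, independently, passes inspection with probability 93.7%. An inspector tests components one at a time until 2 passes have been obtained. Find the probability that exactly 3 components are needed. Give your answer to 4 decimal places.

0.1106

Y = trial on which the second success occurs; negative binomial, r=2, p=0.937.
P(Y=3) = C(2,1) · p^2 · (1−p)^1
= 2 · 0.87797 · 0.063 = 0.110624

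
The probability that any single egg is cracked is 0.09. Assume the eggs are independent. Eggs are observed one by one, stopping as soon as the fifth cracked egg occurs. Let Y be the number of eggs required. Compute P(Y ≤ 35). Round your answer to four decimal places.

Finishing within 35 eggs ⇔ at least 5 successes in the first 35. With X ~ Binomial(35, 0.09), P(Y ≤ 35) = 1 − P(X ≤ 4).
  k=0: C(35,0)·0.09^0·0.91^35 = 0.036851
  k=1: C(35,1)·0.09^1·0.91^34 = 0.127561
  k=2: C(35,2)·0.09^2·0.91^33 = 0.214471
  k=3: C(35,3)·0.09^3·0.91^32 = 0.233325
  k=4: C(35,4)·0.09^4·0.91^31 = 0.184609
1 − 0.796817 = 0.203183

0.2032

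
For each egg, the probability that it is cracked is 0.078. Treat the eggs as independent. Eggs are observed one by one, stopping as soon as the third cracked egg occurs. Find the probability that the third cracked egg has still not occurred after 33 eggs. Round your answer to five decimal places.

Needing more than 33 eggs ⇔ fewer than 3 successes in the first 33. With X ~ Binomial(33, 0.078), P(Y > 33) = P(X ≤ 2).
  k=0: C(33,0)·0.078^0·0.922^33 = 0.0685678
  k=1: C(33,1)·0.078^1·0.922^32 = 0.1914247
  k=2: C(33,2)·0.078^2·0.922^31 = 0.2591085
P(X ≤ 2) = 0.5191011

0.51910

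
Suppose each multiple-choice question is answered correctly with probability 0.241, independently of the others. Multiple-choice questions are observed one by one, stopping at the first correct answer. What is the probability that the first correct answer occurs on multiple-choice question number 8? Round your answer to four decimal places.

0.0350

Geometric (trials to first success), p = 0.241.
P(Y = 8) = (1−p)^7 · p = 0.14511 · 0.241 = 0.034971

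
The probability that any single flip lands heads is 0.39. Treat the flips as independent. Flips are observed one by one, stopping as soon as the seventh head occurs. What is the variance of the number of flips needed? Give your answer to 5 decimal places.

Y = total flips until the seventh success; negative binomial with r=7, p=0.39.
Var(Y) = r(1−p)/p² = 7·0.61 / 0.39² = 28.0736358

28.07364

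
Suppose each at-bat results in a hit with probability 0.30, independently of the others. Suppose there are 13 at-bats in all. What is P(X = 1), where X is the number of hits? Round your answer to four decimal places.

0.0540

X ~ Binomial(n=13, p=0.30).
P(X=1) = C(13,1) · p^1 · (1−p)^12
= 13 · 0.3 · 0.013841 = 0.053981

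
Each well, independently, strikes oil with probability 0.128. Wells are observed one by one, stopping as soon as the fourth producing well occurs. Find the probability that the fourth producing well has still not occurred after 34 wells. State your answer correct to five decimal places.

Needing more than 34 wells ⇔ fewer than 4 successes in the first 34. With X ~ Binomial(34, 0.128), P(Y > 34) = P(X ≤ 3).
  k=0: C(34,0)·0.128^0·0.872^34 = 0.0094964
  k=1: C(34,1)·0.128^1·0.872^33 = 0.0473950
  k=2: C(34,2)·0.128^2·0.872^32 = 0.1147917
  k=3: C(34,3)·0.128^3·0.872^31 = 0.1797349
P(X ≤ 3) = 0.3514181

0.35142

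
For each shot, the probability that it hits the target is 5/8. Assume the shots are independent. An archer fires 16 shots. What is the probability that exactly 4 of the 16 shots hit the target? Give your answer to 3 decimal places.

0.002

X ~ Binomial(n=16, p=0.625).
P(X=4) = C(16,4) · p^4 · (1−p)^12
= 1820 · 0.15259 · 7.7335e-06 = 0.00215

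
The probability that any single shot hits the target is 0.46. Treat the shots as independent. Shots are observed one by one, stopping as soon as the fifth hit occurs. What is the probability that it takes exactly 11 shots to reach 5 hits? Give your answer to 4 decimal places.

0.1072

Y = trial on which the fifth success occurs; negative binomial, r=5, p=0.46.
P(Y=11) = C(10,4) · p^5 · (1−p)^6
= 210 · 0.020596 · 0.024795 = 0.107244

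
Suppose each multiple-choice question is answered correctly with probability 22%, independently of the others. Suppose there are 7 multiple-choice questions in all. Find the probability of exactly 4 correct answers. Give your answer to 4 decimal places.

0.0389

X ~ Binomial(n=7, p=0.22).
P(X=4) = C(7,4) · p^4 · (1−p)^3
= 35 · 0.0023426 · 0.47455 = 0.038908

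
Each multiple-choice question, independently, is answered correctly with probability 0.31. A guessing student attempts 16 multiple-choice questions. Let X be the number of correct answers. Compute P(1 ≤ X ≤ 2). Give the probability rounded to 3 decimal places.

X ~ Binomial(16, 0.31); P(1 ≤ X ≤ 2) = Σ C(16,k) p^k (1−p)^(16−k) over k:
  k=1: C(16,1)·0.31^1·0.69^15 = 0.01898
  k=2: C(16,2)·0.31^2·0.69^14 = 0.06394
Total = 0.08292

0.083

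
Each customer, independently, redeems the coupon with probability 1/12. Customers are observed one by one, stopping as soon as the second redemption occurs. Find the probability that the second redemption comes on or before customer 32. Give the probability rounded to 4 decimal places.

0.7585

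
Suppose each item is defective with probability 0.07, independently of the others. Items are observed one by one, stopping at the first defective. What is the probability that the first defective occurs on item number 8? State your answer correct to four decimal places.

0.0421

Geometric (trials to first success), p = 0.07.
P(Y = 8) = (1−p)^7 · p = 0.6017 · 0.07 = 0.042119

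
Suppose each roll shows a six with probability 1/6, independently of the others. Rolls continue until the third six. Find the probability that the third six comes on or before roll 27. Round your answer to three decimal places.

0.851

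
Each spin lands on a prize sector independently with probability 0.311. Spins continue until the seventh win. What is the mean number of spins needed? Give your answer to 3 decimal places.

22.508

Y = total spins until the seventh success; negative binomial with r=7, p=0.311.
E[Y] = r / p = 7 / 0.311 = 22.50804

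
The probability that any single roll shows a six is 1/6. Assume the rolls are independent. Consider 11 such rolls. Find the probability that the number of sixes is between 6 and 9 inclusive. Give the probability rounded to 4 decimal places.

X ~ Binomial(11, 0.166667); P(6 ≤ X ≤ 9) = Σ C(11,k) p^k (1−p)^(11−k) over k:
  k=6: C(11,6)·0.166667^6·0.833333^5 = 0.003979
  k=7: C(11,7)·0.166667^7·0.833333^4 = 0.000568
  k=8: C(11,8)·0.166667^8·0.833333^3 = 0.000057
  k=9: C(11,9)·0.166667^9·0.833333^2 = 0.000004
Total = 0.004609

0.0046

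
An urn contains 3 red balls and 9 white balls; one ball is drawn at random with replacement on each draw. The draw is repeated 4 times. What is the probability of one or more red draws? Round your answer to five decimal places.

0.68359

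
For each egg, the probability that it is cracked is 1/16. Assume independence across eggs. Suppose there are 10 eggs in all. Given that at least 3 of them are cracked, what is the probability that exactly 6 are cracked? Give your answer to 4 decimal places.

X ~ Binomial(10, 0.0625). Want P(X=6 | X≥3) = P(X=6) / P(X≥3).
P(X=6) = C(10,6)·0.0625^6·0.9375^4 = 0.000010
P(X≥3) = 1 − 0.524460 − 0.349640 − 0.104892 = 0.021007
Ratio = 0.000010 / 0.021007 = 0.000460

0.0005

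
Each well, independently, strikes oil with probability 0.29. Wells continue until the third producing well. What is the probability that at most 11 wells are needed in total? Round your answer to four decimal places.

0.6610

Finishing within 11 wells ⇔ at least 3 successes in the first 11. With X ~ Binomial(11, 0.29), P(Y ≤ 11) = 1 − P(X ≤ 2).
  k=0: C(11,0)·0.29^0·0.71^11 = 0.023112
  k=1: C(11,1)·0.29^1·0.71^10 = 0.103842
  k=2: C(11,2)·0.29^2·0.71^9 = 0.212072
1 − 0.339027 = 0.660973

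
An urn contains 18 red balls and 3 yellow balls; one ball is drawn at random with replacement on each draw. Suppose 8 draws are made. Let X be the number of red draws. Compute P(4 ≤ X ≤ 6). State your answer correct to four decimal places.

X ~ Binomial(8, 0.857143); P(4 ≤ X ≤ 6) = Σ C(8,k) p^k (1−p)^(8−k) over k:
  k=4: C(8,4)·0.857143^4·0.142857^4 = 0.015737
  k=5: C(8,5)·0.857143^5·0.142857^3 = 0.075537
  k=6: C(8,6)·0.857143^6·0.142857^2 = 0.226611
Total = 0.317885

0.3179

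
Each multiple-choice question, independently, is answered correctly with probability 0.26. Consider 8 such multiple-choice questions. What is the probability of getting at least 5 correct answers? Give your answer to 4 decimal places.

X ~ Binomial(8, 0.26); P(X ≥ 5) = Σ C(8,k) p^k (1−p)^(8−k) over k:
  k=5: C(8,5)·0.26^5·0.74^3 = 0.026962
  k=6: C(8,6)·0.26^6·0.74^2 = 0.004737
  k=7: C(8,7)·0.26^7·0.74^1 = 0.000475
  k=8: C(8,8)·0.26^8·0.74^0 = 0.000021
Total = 0.032195

0.0322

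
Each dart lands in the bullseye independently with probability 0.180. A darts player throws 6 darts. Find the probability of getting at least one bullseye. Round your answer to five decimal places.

0.69599

P(at least one) = 1 − P(none) = 1 − (1 − 0.18)^6
= 1 − 0.3040067 = 0.6959933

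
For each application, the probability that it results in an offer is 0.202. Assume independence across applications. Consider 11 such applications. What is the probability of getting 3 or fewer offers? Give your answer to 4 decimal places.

0.8344

X ~ Binomial(11, 0.202); P(X ≤ 3) = Σ C(11,k) p^k (1−p)^(11−k) over k:
  k=0: C(11,0)·0.202^0·0.798^11 = 0.083566
  k=1: C(11,1)·0.202^1·0.798^10 = 0.232687
  k=2: C(11,2)·0.202^2·0.798^9 = 0.294504
  k=3: C(11,3)·0.202^3·0.798^8 = 0.223646
Total = 0.834404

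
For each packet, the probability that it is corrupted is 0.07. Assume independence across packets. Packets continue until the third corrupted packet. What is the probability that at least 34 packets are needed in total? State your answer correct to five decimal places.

0.59046

Needing more than 33 packets ⇔ fewer than 3 successes in the first 33. With X ~ Binomial(33, 0.07), P(Y > 33) = P(X ≤ 2).
  k=0: C(33,0)·0.07^0·0.93^33 = 0.0911879
  k=1: C(33,1)·0.07^1·0.93^32 = 0.2264990
  k=2: C(33,2)·0.07^2·0.93^31 = 0.2727730
P(X ≤ 2) = 0.5904600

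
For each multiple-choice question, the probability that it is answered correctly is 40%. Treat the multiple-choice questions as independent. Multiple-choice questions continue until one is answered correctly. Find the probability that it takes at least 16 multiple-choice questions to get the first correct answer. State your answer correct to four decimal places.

Y = number of multiple-choice questions to the first success; geometric, p = 0.40.
P(Y > 15) = P(first 15 all fail) = (1−p)^15 = 0.000470

0.0005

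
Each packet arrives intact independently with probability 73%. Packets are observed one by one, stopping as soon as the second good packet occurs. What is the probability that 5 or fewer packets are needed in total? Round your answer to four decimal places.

0.9792

Finishing within 5 packets ⇔ at least 2 successes in the first 5. With X ~ Binomial(5, 0.73), P(Y ≤ 5) = 1 − P(X ≤ 1).
  k=0: C(5,0)·0.73^0·0.27^5 = 0.001435
  k=1: C(5,1)·0.73^1·0.27^4 = 0.019398
1 − 0.020832 = 0.979168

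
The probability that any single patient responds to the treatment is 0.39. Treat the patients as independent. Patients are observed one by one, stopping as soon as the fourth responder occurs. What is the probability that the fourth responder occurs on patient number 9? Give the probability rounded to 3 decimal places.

Y = trial on which the fourth success occurs; negative binomial, r=4, p=0.39.
P(Y=9) = C(8,3) · p^4 · (1−p)^5
= 56 · 0.023134 · 0.08446 = 0.10942

0.109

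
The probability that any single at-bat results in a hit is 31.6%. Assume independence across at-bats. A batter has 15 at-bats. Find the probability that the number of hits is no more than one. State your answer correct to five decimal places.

0.02661

X ~ Binomial(15, 0.316); P(X ≤ 1) = Σ C(15,k) p^k (1−p)^(15−k) over k:
  k=0: C(15,0)·0.316^0·0.684^15 = 0.0033562
  k=1: C(15,1)·0.316^1·0.684^14 = 0.0232575
Total = 0.0266137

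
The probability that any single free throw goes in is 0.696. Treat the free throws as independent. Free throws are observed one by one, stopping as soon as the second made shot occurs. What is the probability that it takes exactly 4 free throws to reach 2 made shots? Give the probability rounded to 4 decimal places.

Y = trial on which the second success occurs; negative binomial, r=2, p=0.696.
P(Y=4) = C(3,1) · p^2 · (1−p)^2
= 3 · 0.48442 · 0.092416 = 0.134303

0.1343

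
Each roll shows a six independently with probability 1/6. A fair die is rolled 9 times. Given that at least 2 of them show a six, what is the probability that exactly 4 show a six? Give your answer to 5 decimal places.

X ~ Binomial(9, 0.166667). Want P(X=4 | X≥2) = P(X=4) / P(X≥2).
P(X=4) = C(9,4)·0.166667^4·0.833333^5 = 0.0390714
P(X≥2) = 1 − 0.1938067 − 0.3488521 = 0.4573412
Ratio = 0.0390714 / 0.4573412 = 0.0854317

0.08543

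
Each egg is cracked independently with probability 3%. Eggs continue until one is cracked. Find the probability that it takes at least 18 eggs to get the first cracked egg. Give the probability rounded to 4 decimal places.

0.5958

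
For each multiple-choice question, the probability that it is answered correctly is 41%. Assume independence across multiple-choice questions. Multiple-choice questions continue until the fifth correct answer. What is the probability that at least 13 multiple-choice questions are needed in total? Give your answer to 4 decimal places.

Needing more than 12 multiple-choice questions ⇔ fewer than 5 successes in the first 12. With X ~ Binomial(12, 0.41), P(Y > 12) = P(X ≤ 4).
  k=0: C(12,0)·0.41^0·0.59^12 = 0.001779
  k=1: C(12,1)·0.41^1·0.59^11 = 0.014837
  k=2: C(12,2)·0.41^2·0.59^10 = 0.056706
  k=3: C(12,3)·0.41^3·0.59^9 = 0.131354
  k=4: C(12,4)·0.41^4·0.59^8 = 0.205379
P(X ≤ 4) = 0.410055

0.4101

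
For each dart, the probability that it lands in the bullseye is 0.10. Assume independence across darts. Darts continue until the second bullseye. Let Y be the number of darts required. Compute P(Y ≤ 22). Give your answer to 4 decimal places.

0.6608

Finishing within 22 darts ⇔ at least 2 successes in the first 22. With X ~ Binomial(22, 0.10), P(Y ≤ 22) = 1 − P(X ≤ 1).
  k=0: C(22,0)·0.10^0·0.90^22 = 0.098477
  k=1: C(22,1)·0.10^1·0.90^21 = 0.240722
1 − 0.339199 = 0.660801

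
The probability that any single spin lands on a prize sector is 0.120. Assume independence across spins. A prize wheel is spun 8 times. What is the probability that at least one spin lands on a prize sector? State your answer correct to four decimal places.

P(at least one) = 1 − P(none) = 1 − (1 − 0.12)^8
= 1 − 0.359635 = 0.640365

0.6404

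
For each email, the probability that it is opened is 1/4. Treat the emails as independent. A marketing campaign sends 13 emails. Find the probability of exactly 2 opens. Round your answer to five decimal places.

0.20590

X ~ Binomial(n=13, p=0.25).
P(X=2) = C(13,2) · p^2 · (1−p)^11
= 78 · 0.0625 · 0.042235 = 0.2058963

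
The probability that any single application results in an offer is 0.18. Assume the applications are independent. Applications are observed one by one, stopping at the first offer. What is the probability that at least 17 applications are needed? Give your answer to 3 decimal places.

0.042

Y = number of applications to the first success; geometric, p = 0.18.
P(Y > 16) = P(first 16 all fail) = (1−p)^16 = 0.04179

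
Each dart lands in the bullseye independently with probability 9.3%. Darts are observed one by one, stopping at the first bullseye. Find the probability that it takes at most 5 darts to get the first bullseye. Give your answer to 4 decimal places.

Y = number of darts to the first success; geometric, p = 0.093.
P(Y ≤ 5) = 1 − (1−p)^5 = 1 − 0.613813 = 0.386187

0.3862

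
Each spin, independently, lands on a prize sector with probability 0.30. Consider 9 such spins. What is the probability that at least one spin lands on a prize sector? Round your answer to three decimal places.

0.960

P(at least one) = 1 − P(none) = 1 − (1 − 0.30)^9
= 1 − 0.04035 = 0.95965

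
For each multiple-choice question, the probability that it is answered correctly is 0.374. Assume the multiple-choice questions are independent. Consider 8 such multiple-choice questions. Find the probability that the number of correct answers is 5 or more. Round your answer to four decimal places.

X ~ Binomial(8, 0.374); P(X ≥ 5) = Σ C(8,k) p^k (1−p)^(8−k) over k:
  k=5: C(8,5)·0.374^5·0.626^3 = 0.100524
  k=6: C(8,6)·0.374^6·0.626^2 = 0.030029
  k=7: C(8,7)·0.374^7·0.626^1 = 0.005126
  k=8: C(8,8)·0.374^8·0.626^0 = 0.000383
Total = 0.136061

0.1361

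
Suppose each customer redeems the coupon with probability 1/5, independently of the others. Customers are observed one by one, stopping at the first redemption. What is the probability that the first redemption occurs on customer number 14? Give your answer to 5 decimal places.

Geometric (trials to first success), p = 0.20.
P(Y = 14) = (1−p)^13 · p = 0.054976 · 0.20 = 0.0109951

0.01100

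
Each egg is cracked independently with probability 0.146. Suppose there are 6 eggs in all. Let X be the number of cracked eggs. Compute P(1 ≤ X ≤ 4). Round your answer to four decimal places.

0.6117

X ~ Binomial(6, 0.146); P(1 ≤ X ≤ 4) = Σ C(6,k) p^k (1−p)^(6−k) over k:
  k=1: C(6,1)·0.146^1·0.854^5 = 0.397918
  k=2: C(6,2)·0.146^2·0.854^4 = 0.170070
  k=3: C(6,3)·0.146^3·0.854^3 = 0.038767
  k=4: C(6,4)·0.146^4·0.854^2 = 0.004971
Total = 0.611726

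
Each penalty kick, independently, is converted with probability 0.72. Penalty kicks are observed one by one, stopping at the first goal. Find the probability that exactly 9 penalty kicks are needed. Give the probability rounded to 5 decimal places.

Geometric (trials to first success), p = 0.72.
P(Y = 9) = (1−p)^8 · p = 3.778e-05 · 0.72 = 0.0000272

0.00003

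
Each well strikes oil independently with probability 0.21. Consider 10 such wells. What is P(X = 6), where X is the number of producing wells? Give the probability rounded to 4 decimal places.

0.0070

X ~ Binomial(n=10, p=0.21).
P(X=6) = C(10,6) · p^6 · (1−p)^4
= 210 · 8.5766e-05 · 0.3895 = 0.007015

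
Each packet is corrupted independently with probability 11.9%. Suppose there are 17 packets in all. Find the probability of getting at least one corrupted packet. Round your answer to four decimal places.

P(at least one) = 1 − P(none) = 1 − (1 − 0.119)^17
= 1 − 0.116035 = 0.883965

0.8840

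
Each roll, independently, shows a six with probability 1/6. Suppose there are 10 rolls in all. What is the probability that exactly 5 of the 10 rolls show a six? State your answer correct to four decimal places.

0.0130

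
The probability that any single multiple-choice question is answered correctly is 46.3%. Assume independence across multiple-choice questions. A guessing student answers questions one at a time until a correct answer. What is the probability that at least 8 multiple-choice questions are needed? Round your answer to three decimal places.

0.013

Y = number of multiple-choice questions to the first success; geometric, p = 0.463.
P(Y > 7) = P(first 7 all fail) = (1−p)^7 = 0.01288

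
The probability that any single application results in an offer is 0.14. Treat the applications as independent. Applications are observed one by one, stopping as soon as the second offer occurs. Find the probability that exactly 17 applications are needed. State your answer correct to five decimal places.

0.03265

Y = trial on which the second success occurs; negative binomial, r=2, p=0.14.
P(Y=17) = C(16,1) · p^2 · (1−p)^15
= 16 · 0.0196 · 0.10411 = 0.0326477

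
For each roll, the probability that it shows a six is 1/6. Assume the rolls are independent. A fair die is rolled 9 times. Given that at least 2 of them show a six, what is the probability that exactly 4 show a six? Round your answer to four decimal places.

X ~ Binomial(9, 0.166667). Want P(X=4 | X≥2) = P(X=4) / P(X≥2).
P(X=4) = C(9,4)·0.166667^4·0.833333^5 = 0.039071
P(X≥2) = 1 − 0.193807 − 0.348852 = 0.457341
Ratio = 0.039071 / 0.457341 = 0.085432

0.0854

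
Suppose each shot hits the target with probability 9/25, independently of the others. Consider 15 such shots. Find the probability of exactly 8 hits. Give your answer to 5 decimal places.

0.07984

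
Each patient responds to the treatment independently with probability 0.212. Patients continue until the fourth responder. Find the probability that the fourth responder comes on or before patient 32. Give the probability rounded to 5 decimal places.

Finishing within 32 patients ⇔ at least 4 successes in the first 32. With X ~ Binomial(32, 0.212), P(Y ≤ 32) = 1 − P(X ≤ 3).
  k=0: C(32,0)·0.212^0·0.788^32 = 0.0004885
  k=1: C(32,1)·0.212^1·0.788^31 = 0.0042053
  k=2: C(32,2)·0.212^2·0.788^30 = 0.0175364
  k=3: C(32,3)·0.212^3·0.788^29 = 0.0471791
1 − 0.0694093 = 0.9305907

0.93059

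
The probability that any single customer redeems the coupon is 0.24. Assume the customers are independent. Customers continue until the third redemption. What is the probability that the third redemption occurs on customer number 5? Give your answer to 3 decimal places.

Y = trial on which the third success occurs; negative binomial, r=3, p=0.24.
P(Y=5) = C(4,2) · p^3 · (1−p)^2
= 6 · 0.013824 · 0.5776 = 0.04791

0.048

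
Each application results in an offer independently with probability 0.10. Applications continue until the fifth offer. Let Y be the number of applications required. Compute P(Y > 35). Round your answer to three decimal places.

Needing more than 35 applications ⇔ fewer than 5 successes in the first 35. With X ~ Binomial(35, 0.10), P(Y > 35) = P(X ≤ 4).
  k=0: C(35,0)·0.10^0·0.90^35 = 0.02503
  k=1: C(35,1)·0.10^1·0.90^34 = 0.09734
  k=2: C(35,2)·0.10^2·0.90^33 = 0.18387
  k=3: C(35,3)·0.10^3·0.90^32 = 0.22473
  k=4: C(35,4)·0.10^4·0.90^31 = 0.19976
P(X ≤ 4) = 0.73075

0.731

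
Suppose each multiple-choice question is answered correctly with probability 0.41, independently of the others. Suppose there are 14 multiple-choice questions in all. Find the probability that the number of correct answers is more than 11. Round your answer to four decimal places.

X ~ Binomial(14, 0.41); P(X ≥ 12) = Σ C(14,k) p^k (1−p)^(14−k) over k:
  k=12: C(14,12)·0.41^12·0.59^2 = 0.000715
  k=13: C(14,13)·0.41^13·0.59^1 = 0.000076
  k=14: C(14,14)·0.41^14·0.59^0 = 0.000004
Total = 0.000795

0.0008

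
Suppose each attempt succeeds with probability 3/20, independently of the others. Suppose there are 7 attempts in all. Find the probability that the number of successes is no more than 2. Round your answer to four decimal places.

0.9262

X ~ Binomial(7, 0.15); P(X ≤ 2) = Σ C(7,k) p^k (1−p)^(7−k) over k:
  k=0: C(7,0)·0.15^0·0.85^7 = 0.320577
  k=1: C(7,1)·0.15^1·0.85^6 = 0.396007
  k=2: C(7,2)·0.15^2·0.85^5 = 0.209651
Total = 0.926235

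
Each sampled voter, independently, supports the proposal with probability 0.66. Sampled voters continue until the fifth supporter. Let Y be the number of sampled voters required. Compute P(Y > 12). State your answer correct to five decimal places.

0.02126

Needing more than 12 sampled voters ⇔ fewer than 5 successes in the first 12. With X ~ Binomial(12, 0.66), P(Y > 12) = P(X ≤ 4).
  k=0: C(12,0)·0.66^0·0.34^12 = 0.0000024
  k=1: C(12,1)·0.66^1·0.34^11 = 0.0000556
  k=2: C(12,2)·0.66^2·0.34^10 = 0.0005935
  k=3: C(12,3)·0.66^3·0.34^9 = 0.0038403
  k=4: C(12,4)·0.66^4·0.34^8 = 0.0167731
P(X ≤ 4) = 0.0212648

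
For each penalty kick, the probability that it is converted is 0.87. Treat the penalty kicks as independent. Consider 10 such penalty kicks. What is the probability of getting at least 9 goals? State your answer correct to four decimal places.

0.6196

X ~ Binomial(10, 0.87); P(X ≥ 9) = Σ C(10,k) p^k (1−p)^(10−k) over k:
  k=9: C(10,9)·0.87^9·0.13^1 = 0.371207
  k=10: C(10,10)·0.87^10·0.13^0 = 0.248423
Total = 0.619631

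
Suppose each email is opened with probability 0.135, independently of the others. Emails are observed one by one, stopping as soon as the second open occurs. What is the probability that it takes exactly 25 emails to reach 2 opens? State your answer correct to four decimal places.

0.0156

Y = trial on which the second success occurs; negative binomial, r=2, p=0.135.
P(Y=25) = C(24,1) · p^2 · (1−p)^23
= 24 · 0.018225 · 0.035593 = 0.015569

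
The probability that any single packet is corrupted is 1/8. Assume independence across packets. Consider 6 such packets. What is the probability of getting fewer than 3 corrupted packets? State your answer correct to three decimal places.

X ~ Binomial(6, 0.125); P(X ≤ 2) = Σ C(6,k) p^k (1−p)^(6−k) over k:
  k=0: C(6,0)·0.125^0·0.875^6 = 0.44880
  k=1: C(6,1)·0.125^1·0.875^5 = 0.38468
  k=2: C(6,2)·0.125^2·0.875^4 = 0.13739
Total = 0.97086

0.971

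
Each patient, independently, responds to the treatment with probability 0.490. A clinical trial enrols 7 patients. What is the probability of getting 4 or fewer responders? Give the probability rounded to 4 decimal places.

X ~ Binomial(7, 0.49); P(X ≤ 4) = Σ C(7,k) p^k (1−p)^(7−k) over k:
  k=0: C(7,0)·0.49^0·0.51^7 = 0.008974
  k=1: C(7,1)·0.49^1·0.51^6 = 0.060355
  k=2: C(7,2)·0.49^2·0.51^5 = 0.173965
  k=3: C(7,3)·0.49^3·0.51^4 = 0.278572
  k=4: C(7,4)·0.49^4·0.51^3 = 0.267647
Total = 0.789514

0.7895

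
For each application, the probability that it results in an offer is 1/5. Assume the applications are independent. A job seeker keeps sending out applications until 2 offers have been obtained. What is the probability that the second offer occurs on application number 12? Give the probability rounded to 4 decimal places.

0.0472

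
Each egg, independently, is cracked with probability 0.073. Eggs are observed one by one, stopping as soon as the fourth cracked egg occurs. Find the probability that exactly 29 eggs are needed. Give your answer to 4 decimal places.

0.0140

Y = trial on which the fourth success occurs; negative binomial, r=4, p=0.073.
P(Y=29) = C(28,3) · p^4 · (1−p)^25
= 3276 · 2.8398e-05 · 0.15031 = 0.013984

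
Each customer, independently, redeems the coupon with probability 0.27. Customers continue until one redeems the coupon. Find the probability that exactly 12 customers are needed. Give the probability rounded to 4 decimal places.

Geometric (trials to first success), p = 0.27.
P(Y = 12) = (1−p)^11 · p = 0.031373 · 0.27 = 0.008471

0.0085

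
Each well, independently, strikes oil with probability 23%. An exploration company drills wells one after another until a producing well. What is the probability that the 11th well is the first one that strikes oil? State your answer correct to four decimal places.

Geometric (trials to first success), p = 0.23.
P(Y = 11) = (1−p)^10 · p = 0.073267 · 0.23 = 0.016851

0.0169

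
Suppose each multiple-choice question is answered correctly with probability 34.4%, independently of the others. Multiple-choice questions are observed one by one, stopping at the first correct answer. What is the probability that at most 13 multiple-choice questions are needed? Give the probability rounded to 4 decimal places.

0.9958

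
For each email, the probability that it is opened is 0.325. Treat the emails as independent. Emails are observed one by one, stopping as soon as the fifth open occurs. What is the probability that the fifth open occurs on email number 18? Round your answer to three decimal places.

0.052

Y = trial on which the fifth success occurs; negative binomial, r=5, p=0.325.
P(Y=18) = C(17,4) · p^5 · (1−p)^13
= 2380 · 0.0036259 · 0.0060388 = 0.05211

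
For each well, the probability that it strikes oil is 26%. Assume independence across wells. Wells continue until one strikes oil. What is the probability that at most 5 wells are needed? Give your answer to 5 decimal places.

0.77810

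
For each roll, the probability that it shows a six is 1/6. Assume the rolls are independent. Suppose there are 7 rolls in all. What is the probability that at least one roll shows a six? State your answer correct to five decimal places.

0.72092

P(at least one) = 1 − P(none) = 1 − (1 − 0.166667)^7
= 1 − 0.2790816 = 0.7209184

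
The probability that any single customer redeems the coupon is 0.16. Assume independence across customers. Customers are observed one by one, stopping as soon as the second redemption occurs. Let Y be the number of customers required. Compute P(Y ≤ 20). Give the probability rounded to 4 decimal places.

Finishing within 20 customers ⇔ at least 2 successes in the first 20. With X ~ Binomial(20, 0.16), P(Y ≤ 20) = 1 − P(X ≤ 1).
  k=0: C(20,0)·0.16^0·0.84^20 = 0.030590
  k=1: C(20,1)·0.16^1·0.84^19 = 0.116535
1 − 0.147125 = 0.852875

0.8529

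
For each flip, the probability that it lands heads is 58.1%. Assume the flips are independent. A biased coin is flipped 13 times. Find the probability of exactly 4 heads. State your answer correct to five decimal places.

0.03243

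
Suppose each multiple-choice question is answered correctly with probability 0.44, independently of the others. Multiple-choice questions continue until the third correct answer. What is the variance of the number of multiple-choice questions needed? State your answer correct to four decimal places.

8.6777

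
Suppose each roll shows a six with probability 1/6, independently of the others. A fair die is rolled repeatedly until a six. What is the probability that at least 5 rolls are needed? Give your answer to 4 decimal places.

0.4823

Y = number of rolls to the first success; geometric, p = 0.166667.
P(Y > 4) = P(first 4 all fail) = (1−p)^4 = 0.482253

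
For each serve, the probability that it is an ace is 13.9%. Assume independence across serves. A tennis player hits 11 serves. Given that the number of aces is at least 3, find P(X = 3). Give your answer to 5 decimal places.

0.70967

X ~ Binomial(11, 0.139). Want P(X=3 | X≥3) = P(X=3) / P(X≥3).
P(X=3) = C(11,3)·0.139^3·0.861^8 = 0.1338300
P(X≥3) = 1 − 0.1927679 − 0.3423253 − 0.2763253 = 0.1885815
Ratio = 0.1338300 / 0.1885815 = 0.7096667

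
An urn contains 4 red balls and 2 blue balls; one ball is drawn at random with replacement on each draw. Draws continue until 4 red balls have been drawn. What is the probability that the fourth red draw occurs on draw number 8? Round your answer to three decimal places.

Y = trial on which the fourth success occurs; negative binomial, r=4, p=0.666667.
P(Y=8) = C(7,3) · p^4 · (1−p)^4
= 35 · 0.19753 · 0.012346 = 0.08535

0.085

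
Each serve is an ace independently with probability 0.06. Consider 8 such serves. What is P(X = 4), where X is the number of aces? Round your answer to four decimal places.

X ~ Binomial(n=8, p=0.06).
P(X=4) = C(8,4) · p^4 · (1−p)^4
= 70 · 1.296e-05 · 0.78075 = 0.000708

0.0007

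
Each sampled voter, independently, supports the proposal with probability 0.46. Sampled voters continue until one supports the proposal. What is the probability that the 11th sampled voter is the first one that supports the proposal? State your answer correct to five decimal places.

Geometric (trials to first success), p = 0.46.
P(Y = 11) = (1−p)^10 · p = 0.0021083 · 0.46 = 0.0009698

0.00097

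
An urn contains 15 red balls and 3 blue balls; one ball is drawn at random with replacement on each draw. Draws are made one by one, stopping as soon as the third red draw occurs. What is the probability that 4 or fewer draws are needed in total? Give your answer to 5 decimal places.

0.86806

Finishing within 4 draws ⇔ at least 3 successes in the first 4. With X ~ Binomial(4, 0.833333), P(Y ≤ 4) = 1 − P(X ≤ 2).
  k=0: C(4,0)·0.833333^0·0.166667^4 = 0.0007716
  k=1: C(4,1)·0.833333^1·0.166667^3 = 0.0154321
  k=2: C(4,2)·0.833333^2·0.166667^2 = 0.1157407
1 − 0.1319444 = 0.8680556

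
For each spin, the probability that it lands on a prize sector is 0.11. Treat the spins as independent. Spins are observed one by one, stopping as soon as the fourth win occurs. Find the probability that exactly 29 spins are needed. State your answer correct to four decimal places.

0.0260

Y = trial on which the fourth success occurs; negative binomial, r=4, p=0.11.
P(Y=29) = C(28,3) · p^4 · (1−p)^25
= 3276 · 0.00014641 · 0.054294 = 0.026041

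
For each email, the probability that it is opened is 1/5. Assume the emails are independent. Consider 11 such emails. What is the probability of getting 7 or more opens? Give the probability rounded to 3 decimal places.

0.002

X ~ Binomial(11, 0.20); P(X ≥ 7) = Σ C(11,k) p^k (1−p)^(11−k) over k:
  k=7: C(11,7)·0.20^7·0.80^4 = 0.00173
  k=8: C(11,8)·0.20^8·0.80^3 = 0.00022
  k=9: C(11,9)·0.20^9·0.80^2 = 0.00002
  k=10: C(11,10)·0.20^10·0.80^1 = 0.00000
  k=11: C(11,11)·0.20^11·0.80^0 = 0.00000
Total = 0.00197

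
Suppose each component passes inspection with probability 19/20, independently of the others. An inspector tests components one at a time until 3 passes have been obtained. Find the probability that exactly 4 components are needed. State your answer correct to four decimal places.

0.1286

Y = trial on which the third success occurs; negative binomial, r=3, p=0.95.
P(Y=4) = C(3,2) · p^3 · (1−p)^1
= 3 · 0.85737 · 0.05 = 0.128606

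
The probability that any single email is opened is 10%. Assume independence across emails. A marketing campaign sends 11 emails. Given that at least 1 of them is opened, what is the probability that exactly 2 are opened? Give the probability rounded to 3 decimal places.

X ~ Binomial(11, 0.10). Want P(X=2 | X≥1) = P(X=2) / P(X≥1).
P(X=2) = C(11,2)·0.10^2·0.90^9 = 0.21308
P(X≥1) = 1 − 0.31381 = 0.68619
Ratio = 0.21308 / 0.68619 = 0.31053

0.311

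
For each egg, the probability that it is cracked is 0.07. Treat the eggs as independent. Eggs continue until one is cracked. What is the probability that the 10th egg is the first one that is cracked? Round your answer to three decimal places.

0.036

Geometric (trials to first success), p = 0.07.
P(Y = 10) = (1−p)^9 · p = 0.52041 · 0.07 = 0.03643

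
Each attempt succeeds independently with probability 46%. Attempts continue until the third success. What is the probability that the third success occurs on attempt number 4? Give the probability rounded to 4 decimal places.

0.1577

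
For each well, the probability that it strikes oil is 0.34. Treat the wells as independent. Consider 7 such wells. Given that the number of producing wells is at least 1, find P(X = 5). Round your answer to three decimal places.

0.044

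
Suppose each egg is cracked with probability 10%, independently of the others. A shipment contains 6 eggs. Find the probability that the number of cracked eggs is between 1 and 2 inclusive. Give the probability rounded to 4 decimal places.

X ~ Binomial(6, 0.10); P(1 ≤ X ≤ 2) = Σ C(6,k) p^k (1−p)^(6−k) over k:
  k=1: C(6,1)·0.10^1·0.90^5 = 0.354294
  k=2: C(6,2)·0.10^2·0.90^4 = 0.098415
Total = 0.452709

0.4527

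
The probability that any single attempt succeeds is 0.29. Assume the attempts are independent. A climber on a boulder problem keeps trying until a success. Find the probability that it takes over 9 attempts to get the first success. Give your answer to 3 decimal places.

Y = number of attempts to the first success; geometric, p = 0.29.
P(Y > 9) = P(first 9 all fail) = (1−p)^9 = 0.04585

0.046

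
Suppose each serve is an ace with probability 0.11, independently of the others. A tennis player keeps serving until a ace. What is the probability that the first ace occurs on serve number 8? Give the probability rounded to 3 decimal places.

Geometric (trials to first success), p = 0.11.
P(Y = 8) = (1−p)^7 · p = 0.44231 · 0.11 = 0.04865

0.049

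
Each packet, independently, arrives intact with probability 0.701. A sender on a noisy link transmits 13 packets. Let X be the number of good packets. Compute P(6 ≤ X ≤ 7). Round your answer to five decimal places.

X ~ Binomial(13, 0.701); P(6 ≤ X ≤ 7) = Σ C(13,k) p^k (1−p)^(13−k) over k:
  k=6: C(13,6)·0.701^6·0.299^7 = 0.0435035
  k=7: C(13,7)·0.701^7·0.299^6 = 0.1019930
Total = 0.1454965

0.14550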